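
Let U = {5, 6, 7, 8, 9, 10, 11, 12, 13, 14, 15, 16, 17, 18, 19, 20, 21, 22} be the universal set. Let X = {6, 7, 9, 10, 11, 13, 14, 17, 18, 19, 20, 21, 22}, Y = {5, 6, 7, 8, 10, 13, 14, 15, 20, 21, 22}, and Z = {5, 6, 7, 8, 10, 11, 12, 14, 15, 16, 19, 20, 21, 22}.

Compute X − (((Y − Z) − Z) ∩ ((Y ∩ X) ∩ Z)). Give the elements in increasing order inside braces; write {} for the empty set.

Y − Z = {13}
(Y − Z) − Z = {13}
Y ∩ X = {6, 7, 10, 13, 14, 20, 21, 22}
(Y ∩ X) ∩ Z = {6, 7, 10, 14, 20, 21, 22}
((Y − Z) − Z) ∩ ((Y ∩ X) ∩ Z) = {}
X − (((Y − Z) − Z) ∩ ((Y ∩ X) ∩ Z)) = {6, 7, 9, 10, 11, 13, 14, 17, 18, 19, 20, 21, 22}

{6, 7, 9, 10, 11, 13, 14, 17, 18, 19, 20, 21, 22}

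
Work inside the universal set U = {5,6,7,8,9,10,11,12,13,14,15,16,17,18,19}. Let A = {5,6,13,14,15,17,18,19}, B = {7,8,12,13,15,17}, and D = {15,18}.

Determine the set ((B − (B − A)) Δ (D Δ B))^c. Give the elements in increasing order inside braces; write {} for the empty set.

{5,6,9,10,11,13,14,16,17,19}

B − A = {7,8,12}
B − (B − A) = {13,15,17}
D Δ B = {7,8,12,13,17,18}
(B − (B − A)) Δ (D Δ B) = {7,8,12,15,18}
((B − (B − A)) Δ (D Δ B))^c = {5,6,9,10,11,13,14,16,17,19}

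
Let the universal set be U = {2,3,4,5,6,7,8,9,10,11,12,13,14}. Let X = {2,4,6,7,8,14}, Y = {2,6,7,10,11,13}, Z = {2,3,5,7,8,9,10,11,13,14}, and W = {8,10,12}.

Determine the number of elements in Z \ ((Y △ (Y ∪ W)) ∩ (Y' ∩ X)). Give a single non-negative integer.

Y ∪ W = {2,6,7,8,10,11,12,13}
Y △ (Y ∪ W) = {8,12}
Y' = {3,4,5,8,9,12,14}
Y' ∩ X = {4,8,14}
(Y △ (Y ∪ W)) ∩ (Y' ∩ X) = {8}
Z \ ((Y △ (Y ∪ W)) ∩ (Y' ∩ X)) = {2,3,5,7,9,10,11,13,14}
|Z \ ((Y △ (Y ∪ W)) ∩ (Y' ∩ X))| = 9

9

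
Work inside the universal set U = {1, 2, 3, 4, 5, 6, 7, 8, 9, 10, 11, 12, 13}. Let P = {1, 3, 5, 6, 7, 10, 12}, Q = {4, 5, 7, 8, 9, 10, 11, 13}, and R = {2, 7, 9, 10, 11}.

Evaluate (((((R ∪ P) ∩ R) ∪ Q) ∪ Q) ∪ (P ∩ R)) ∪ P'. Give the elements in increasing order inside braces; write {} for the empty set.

R ∪ P = {1, 2, 3, 5, 6, 7, 9, 10, 11, 12}
(R ∪ P) ∩ R = {2, 7, 9, 10, 11}
((R ∪ P) ∩ R) ∪ Q = {2, 4, 5, 7, 8, 9, 10, 11, 13}
(((R ∪ P) ∩ R) ∪ Q) ∪ Q = {2, 4, 5, 7, 8, 9, 10, 11, 13}
P ∩ R = {7, 10}
((((R ∪ P) ∩ R) ∪ Q) ∪ Q) ∪ (P ∩ R) = {2, 4, 5, 7, 8, 9, 10, 11, 13}
P' = {2, 4, 8, 9, 11, 13}
(((((R ∪ P) ∩ R) ∪ Q) ∪ Q) ∪ (P ∩ R)) ∪ P' = {2, 4, 5, 7, 8, 9, 10, 11, 13}

{2, 4, 5, 7, 8, 9, 10, 11, 13}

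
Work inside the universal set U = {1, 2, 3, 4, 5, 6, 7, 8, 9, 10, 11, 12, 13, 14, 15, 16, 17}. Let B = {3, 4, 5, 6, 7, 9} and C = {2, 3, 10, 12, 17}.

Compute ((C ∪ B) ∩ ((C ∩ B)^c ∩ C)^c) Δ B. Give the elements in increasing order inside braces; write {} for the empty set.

C ∪ B = {2, 3, 4, 5, 6, 7, 9, 10, 12, 17}
C ∩ B = {3}
(C ∩ B)^c = {1, 2, 4, 5, 6, 7, 8, 9, 10, 11, 12, 13, 14, 15, 16, 17}
(C ∩ B)^c ∩ C = {2, 10, 12, 17}
((C ∩ B)^c ∩ C)^c = {1, 3, 4, 5, 6, 7, 8, 9, 11, 13, 14, 15, 16}
(C ∪ B) ∩ ((C ∩ B)^c ∩ C)^c = {3, 4, 5, 6, 7, 9}
((C ∪ B) ∩ ((C ∩ B)^c ∩ C)^c) Δ B = {}

{}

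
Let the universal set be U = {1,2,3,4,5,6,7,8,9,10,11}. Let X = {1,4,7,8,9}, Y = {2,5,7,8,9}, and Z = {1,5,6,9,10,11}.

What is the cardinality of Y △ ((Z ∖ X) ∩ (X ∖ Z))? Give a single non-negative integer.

Z ∖ X = {5,6,10,11}
X ∖ Z = {4,7,8}
(Z ∖ X) ∩ (X ∖ Z) = {}
Y △ ((Z ∖ X) ∩ (X ∖ Z)) = {2,5,7,8,9}
|Y △ ((Z ∖ X) ∩ (X ∖ Z))| = 5

5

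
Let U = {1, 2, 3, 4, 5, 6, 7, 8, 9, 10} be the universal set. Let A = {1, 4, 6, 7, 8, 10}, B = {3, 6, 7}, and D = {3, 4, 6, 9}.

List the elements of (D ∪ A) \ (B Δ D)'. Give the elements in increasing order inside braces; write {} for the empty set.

{4, 7, 9}

D ∪ A = {1, 3, 4, 6, 7, 8, 9, 10}
B Δ D = {4, 7, 9}
(B Δ D)' = {1, 2, 3, 5, 6, 8, 10}
(D ∪ A) \ (B Δ D)' = {4, 7, 9}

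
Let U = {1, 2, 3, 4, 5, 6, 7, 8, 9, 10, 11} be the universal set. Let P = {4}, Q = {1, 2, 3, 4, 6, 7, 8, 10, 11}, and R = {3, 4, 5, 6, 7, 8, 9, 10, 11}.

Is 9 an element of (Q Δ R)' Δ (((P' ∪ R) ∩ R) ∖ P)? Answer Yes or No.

Yes

9 ∉ Q and 9 ∈ R, so 9 ∈ Q Δ R
9 ∉ (Q Δ R)' since 9 ∈ (Q Δ R)
9 ∉ P, so 9 ∈ P'
9 ∈ P' and 9 ∈ R, so 9 ∈ P' ∪ R
9 ∈ (P' ∪ R) and 9 ∈ R, so 9 ∈ (P' ∪ R) ∩ R
9 ∈ ((P' ∪ R) ∩ R) and 9 ∉ P, so 9 ∈ ((P' ∪ R) ∩ R) ∖ P
9 ∉ (Q Δ R)' and 9 ∈ (((P' ∪ R) ∩ R) ∖ P), so 9 ∈ (Q Δ R)' Δ (((P' ∪ R) ∩ R) ∖ P)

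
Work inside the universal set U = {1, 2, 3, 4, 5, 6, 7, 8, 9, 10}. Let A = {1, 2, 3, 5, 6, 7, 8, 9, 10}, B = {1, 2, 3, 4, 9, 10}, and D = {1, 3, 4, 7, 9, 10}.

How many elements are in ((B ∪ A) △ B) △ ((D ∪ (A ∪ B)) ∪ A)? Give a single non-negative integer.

6

B ∪ A = {1, 2, 3, 4, 5, 6, 7, 8, 9, 10}
(B ∪ A) △ B = {5, 6, 7, 8}
A ∪ B = {1, 2, 3, 4, 5, 6, 7, 8, 9, 10}
D ∪ (A ∪ B) = {1, 2, 3, 4, 5, 6, 7, 8, 9, 10}
(D ∪ (A ∪ B)) ∪ A = {1, 2, 3, 4, 5, 6, 7, 8, 9, 10}
((B ∪ A) △ B) △ ((D ∪ (A ∪ B)) ∪ A) = {1, 2, 3, 4, 9, 10}
|((B ∪ A) △ B) △ ((D ∪ (A ∪ B)) ∪ A)| = 6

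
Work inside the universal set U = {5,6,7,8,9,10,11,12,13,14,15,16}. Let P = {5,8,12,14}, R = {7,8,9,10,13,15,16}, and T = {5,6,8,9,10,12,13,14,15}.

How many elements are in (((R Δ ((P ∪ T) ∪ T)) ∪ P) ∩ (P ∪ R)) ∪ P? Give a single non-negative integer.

P ∪ T = {5,6,8,9,10,12,13,14,15}
(P ∪ T) ∪ T = {5,6,8,9,10,12,13,14,15}
R Δ ((P ∪ T) ∪ T) = {5,6,7,12,14,16}
(R Δ ((P ∪ T) ∪ T)) ∪ P = {5,6,7,8,12,14,16}
P ∪ R = {5,7,8,9,10,12,13,14,15,16}
((R Δ ((P ∪ T) ∪ T)) ∪ P) ∩ (P ∪ R) = {5,7,8,12,14,16}
(((R Δ ((P ∪ T) ∪ T)) ∪ P) ∩ (P ∪ R)) ∪ P = {5,7,8,12,14,16}
|(((R Δ ((P ∪ T) ∪ T)) ∪ P) ∩ (P ∪ R)) ∪ P| = 6

6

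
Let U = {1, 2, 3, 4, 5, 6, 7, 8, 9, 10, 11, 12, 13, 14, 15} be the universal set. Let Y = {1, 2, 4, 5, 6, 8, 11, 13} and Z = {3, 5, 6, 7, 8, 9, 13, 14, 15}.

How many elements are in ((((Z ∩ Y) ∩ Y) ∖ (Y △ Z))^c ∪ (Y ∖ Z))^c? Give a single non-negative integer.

Z ∩ Y = {5, 6, 8, 13}
(Z ∩ Y) ∩ Y = {5, 6, 8, 13}
Y △ Z = {1, 2, 3, 4, 7, 9, 11, 14, 15}
((Z ∩ Y) ∩ Y) ∖ (Y △ Z) = {5, 6, 8, 13}
(((Z ∩ Y) ∩ Y) ∖ (Y △ Z))^c = {1, 2, 3, 4, 7, 9, 10, 11, 12, 14, 15}
Y ∖ Z = {1, 2, 4, 11}
(((Z ∩ Y) ∩ Y) ∖ (Y △ Z))^c ∪ (Y ∖ Z) = {1, 2, 3, 4, 7, 9, 10, 11, 12, 14, 15}
((((Z ∩ Y) ∩ Y) ∖ (Y △ Z))^c ∪ (Y ∖ Z))^c = {5, 6, 8, 13}
|((((Z ∩ Y) ∩ Y) ∖ (Y △ Z))^c ∪ (Y ∖ Z))^c| = 4

4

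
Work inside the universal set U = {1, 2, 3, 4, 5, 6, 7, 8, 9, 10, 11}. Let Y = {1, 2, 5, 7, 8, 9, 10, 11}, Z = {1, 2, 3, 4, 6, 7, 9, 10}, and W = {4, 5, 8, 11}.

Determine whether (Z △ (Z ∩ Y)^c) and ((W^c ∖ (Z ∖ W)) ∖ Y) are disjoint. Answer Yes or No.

Yes

Z ∩ Y = {1, 2, 7, 9, 10}
(Z ∩ Y)^c = {3, 4, 5, 6, 8, 11}
Z △ (Z ∩ Y)^c = {1, 2, 5, 7, 8, 9, 10, 11}
W^c = {1, 2, 3, 6, 7, 9, 10}
Z ∖ W = {1, 2, 3, 6, 7, 9, 10}
W^c ∖ (Z ∖ W) = {}
(W^c ∖ (Z ∖ W)) ∖ Y = {}
{1, 2, 5, 7, 8, 9, 10, 11} and {} share no elements.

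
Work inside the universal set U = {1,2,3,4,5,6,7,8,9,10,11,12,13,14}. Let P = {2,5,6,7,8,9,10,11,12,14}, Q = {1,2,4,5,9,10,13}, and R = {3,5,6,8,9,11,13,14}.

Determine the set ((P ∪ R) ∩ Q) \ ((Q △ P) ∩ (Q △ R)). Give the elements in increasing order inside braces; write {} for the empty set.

{2,5,9,10,13}

P ∪ R = {2,3,5,6,7,8,9,10,11,12,13,14}
(P ∪ R) ∩ Q = {2,5,9,10,13}
Q △ P = {1,4,6,7,8,11,12,13,14}
Q △ R = {1,2,3,4,6,8,10,11,14}
(Q △ P) ∩ (Q △ R) = {1,4,6,8,11,14}
((P ∪ R) ∩ Q) \ ((Q △ P) ∩ (Q △ R)) = {2,5,9,10,13}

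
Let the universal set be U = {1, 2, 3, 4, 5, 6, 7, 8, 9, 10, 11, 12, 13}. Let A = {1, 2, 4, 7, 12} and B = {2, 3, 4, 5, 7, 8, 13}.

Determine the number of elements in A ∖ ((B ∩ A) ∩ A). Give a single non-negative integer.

B ∩ A = {2, 4, 7}
(B ∩ A) ∩ A = {2, 4, 7}
A ∖ ((B ∩ A) ∩ A) = {1, 12}
|A ∖ ((B ∩ A) ∩ A)| = 2

2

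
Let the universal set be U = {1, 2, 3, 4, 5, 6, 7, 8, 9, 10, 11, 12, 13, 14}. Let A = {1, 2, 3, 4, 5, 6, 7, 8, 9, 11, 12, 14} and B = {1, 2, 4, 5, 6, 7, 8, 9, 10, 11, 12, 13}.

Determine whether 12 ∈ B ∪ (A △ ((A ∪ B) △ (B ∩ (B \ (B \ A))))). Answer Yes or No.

12 ∈ A and 12 ∈ B, so 12 ∈ A ∪ B
12 ∈ B and 12 ∈ A, so 12 ∉ B \ A
12 ∈ B and 12 ∉ (B \ A), so 12 ∈ B \ (B \ A)
12 ∈ B and 12 ∈ (B \ (B \ A)), so 12 ∈ B ∩ (B \ (B \ A))
12 ∈ (A ∪ B) and 12 ∈ (B ∩ (B \ (B \ A))), so 12 ∉ (A ∪ B) △ (B ∩ (B \ (B \ A)))
12 ∈ A and 12 ∉ ((A ∪ B) △ (B ∩ (B \ (B \ A)))), so 12 ∈ A △ ((A ∪ B) △ (B ∩ (B \ (B \ A))))
12 ∈ B and 12 ∈ (A △ ((A ∪ B) △ (B ∩ (B \ (B \ A))))), so 12 ∈ B ∪ (A △ ((A ∪ B) △ (B ∩ (B \ (B \ A)))))

Yes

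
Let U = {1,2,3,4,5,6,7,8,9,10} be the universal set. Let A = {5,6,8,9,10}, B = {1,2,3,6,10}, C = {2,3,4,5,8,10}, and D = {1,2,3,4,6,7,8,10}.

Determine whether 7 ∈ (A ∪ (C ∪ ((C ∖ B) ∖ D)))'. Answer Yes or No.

7 ∉ C and 7 ∉ B, so 7 ∉ C ∖ B
7 ∉ (C ∖ B) and 7 ∈ D, so 7 ∉ (C ∖ B) ∖ D
7 ∉ C and 7 ∉ ((C ∖ B) ∖ D), so 7 ∉ C ∪ ((C ∖ B) ∖ D)
7 ∉ A and 7 ∉ (C ∪ ((C ∖ B) ∖ D)), so 7 ∉ A ∪ (C ∪ ((C ∖ B) ∖ D))
7 ∈ (A ∪ (C ∪ ((C ∖ B) ∖ D)))' since 7 ∉ (A ∪ (C ∪ ((C ∖ B) ∖ D)))

Yes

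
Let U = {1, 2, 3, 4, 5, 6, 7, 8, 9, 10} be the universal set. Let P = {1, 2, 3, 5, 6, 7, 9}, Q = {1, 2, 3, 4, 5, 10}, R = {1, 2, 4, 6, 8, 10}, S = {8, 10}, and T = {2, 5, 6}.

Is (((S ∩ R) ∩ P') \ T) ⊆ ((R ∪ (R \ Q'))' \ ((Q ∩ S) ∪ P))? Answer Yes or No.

S ∩ R = {8, 10}
P' = {4, 8, 10}
(S ∩ R) ∩ P' = {8, 10}
((S ∩ R) ∩ P') \ T = {8, 10}
Q' = {6, 7, 8, 9}
R \ Q' = {1, 2, 4, 10}
R ∪ (R \ Q') = {1, 2, 4, 6, 8, 10}
(R ∪ (R \ Q'))' = {3, 5, 7, 9}
Q ∩ S = {10}
(Q ∩ S) ∪ P = {1, 2, 3, 5, 6, 7, 9, 10}
(R ∪ (R \ Q'))' \ ((Q ∩ S) ∪ P) = {}
8 ∈ ((S ∩ R) ∩ P') \ T but 8 ∉ (R ∪ (R \ Q'))' \ ((Q ∩ S) ∪ P), so the inclusion fails.

No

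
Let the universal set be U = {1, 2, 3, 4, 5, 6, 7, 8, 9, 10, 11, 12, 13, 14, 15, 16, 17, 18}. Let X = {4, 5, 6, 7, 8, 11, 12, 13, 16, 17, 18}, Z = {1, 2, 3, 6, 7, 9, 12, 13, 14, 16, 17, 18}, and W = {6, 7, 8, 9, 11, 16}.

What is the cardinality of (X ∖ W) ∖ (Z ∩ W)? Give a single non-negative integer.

X ∖ W = {4, 5, 12, 13, 17, 18}
Z ∩ W = {6, 7, 9, 16}
(X ∖ W) ∖ (Z ∩ W) = {4, 5, 12, 13, 17, 18}
|(X ∖ W) ∖ (Z ∩ W)| = 6

6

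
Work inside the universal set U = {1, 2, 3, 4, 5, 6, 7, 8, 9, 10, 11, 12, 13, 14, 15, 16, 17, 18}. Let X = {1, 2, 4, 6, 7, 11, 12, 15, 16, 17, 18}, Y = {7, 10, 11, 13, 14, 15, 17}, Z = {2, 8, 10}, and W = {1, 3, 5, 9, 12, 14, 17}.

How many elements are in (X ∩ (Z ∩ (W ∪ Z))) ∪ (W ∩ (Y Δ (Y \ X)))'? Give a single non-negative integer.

W ∪ Z = {1, 2, 3, 5, 8, 9, 10, 12, 14, 17}
Z ∩ (W ∪ Z) = {2, 8, 10}
X ∩ (Z ∩ (W ∪ Z)) = {2}
Y \ X = {10, 13, 14}
Y Δ (Y \ X) = {7, 11, 15, 17}
W ∩ (Y Δ (Y \ X)) = {17}
(W ∩ (Y Δ (Y \ X)))' = {1, 2, 3, 4, 5, 6, 7, 8, 9, 10, 11, 12, 13, 14, 15, 16, 18}
(X ∩ (Z ∩ (W ∪ Z))) ∪ (W ∩ (Y Δ (Y \ X)))' = {1, 2, 3, 4, 5, 6, 7, 8, 9, 10, 11, 12, 13, 14, 15, 16, 18}
|(X ∩ (Z ∩ (W ∪ Z))) ∪ (W ∩ (Y Δ (Y \ X)))'| = 17

17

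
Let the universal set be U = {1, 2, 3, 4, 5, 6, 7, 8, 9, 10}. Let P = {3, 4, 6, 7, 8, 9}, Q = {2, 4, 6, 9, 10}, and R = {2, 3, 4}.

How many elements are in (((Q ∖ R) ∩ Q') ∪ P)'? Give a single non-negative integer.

Q ∖ R = {6, 9, 10}
Q' = {1, 3, 5, 7, 8}
(Q ∖ R) ∩ Q' = {}
((Q ∖ R) ∩ Q') ∪ P = {3, 4, 6, 7, 8, 9}
(((Q ∖ R) ∩ Q') ∪ P)' = {1, 2, 5, 10}
|(((Q ∖ R) ∩ Q') ∪ P)'| = 4

4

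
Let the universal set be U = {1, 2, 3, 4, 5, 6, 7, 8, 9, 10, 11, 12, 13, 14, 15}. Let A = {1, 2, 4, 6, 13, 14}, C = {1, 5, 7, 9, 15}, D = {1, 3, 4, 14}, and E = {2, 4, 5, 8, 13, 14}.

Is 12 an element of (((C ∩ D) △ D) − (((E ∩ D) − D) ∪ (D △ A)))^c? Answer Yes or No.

12 ∉ C and 12 ∉ D, so 12 ∉ C ∩ D
12 ∉ (C ∩ D) and 12 ∉ D, so 12 ∉ (C ∩ D) △ D
12 ∉ E and 12 ∉ D, so 12 ∉ E ∩ D
12 ∉ (E ∩ D) and 12 ∉ D, so 12 ∉ (E ∩ D) − D
12 ∉ D and 12 ∉ A, so 12 ∉ D △ A
12 ∉ ((E ∩ D) − D) and 12 ∉ (D △ A), so 12 ∉ ((E ∩ D) − D) ∪ (D △ A)
12 ∉ ((C ∩ D) △ D) and 12 ∉ (((E ∩ D) − D) ∪ (D △ A)), so 12 ∉ ((C ∩ D) △ D) − (((E ∩ D) − D) ∪ (D △ A))
12 ∈ (((C ∩ D) △ D) − (((E ∩ D) − D) ∪ (D △ A)))^c since 12 ∉ (((C ∩ D) △ D) − (((E ∩ D) − D) ∪ (D △ A)))

Yes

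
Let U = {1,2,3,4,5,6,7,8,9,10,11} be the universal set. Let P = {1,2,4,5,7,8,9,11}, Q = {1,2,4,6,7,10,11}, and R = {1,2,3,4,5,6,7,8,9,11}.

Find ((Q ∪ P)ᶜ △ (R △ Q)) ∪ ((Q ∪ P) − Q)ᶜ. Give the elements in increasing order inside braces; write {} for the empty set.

Q ∪ P = {1,2,4,5,6,7,8,9,10,11}
(Q ∪ P)ᶜ = {3}
R △ Q = {3,5,8,9,10}
(Q ∪ P)ᶜ △ (R △ Q) = {5,8,9,10}
(Q ∪ P) − Q = {5,8,9}
((Q ∪ P) − Q)ᶜ = {1,2,3,4,6,7,10,11}
((Q ∪ P)ᶜ △ (R △ Q)) ∪ ((Q ∪ P) − Q)ᶜ = {1,2,3,4,5,6,7,8,9,10,11}

{1,2,3,4,5,6,7,8,9,10,11}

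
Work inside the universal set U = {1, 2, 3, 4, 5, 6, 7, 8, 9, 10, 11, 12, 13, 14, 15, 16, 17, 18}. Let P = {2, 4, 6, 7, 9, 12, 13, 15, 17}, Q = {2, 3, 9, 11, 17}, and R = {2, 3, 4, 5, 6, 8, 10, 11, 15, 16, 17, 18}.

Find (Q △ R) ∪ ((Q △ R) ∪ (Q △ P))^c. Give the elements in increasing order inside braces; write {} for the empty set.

Q △ R = {4, 5, 6, 8, 9, 10, 15, 16, 18}
Q △ P = {3, 4, 6, 7, 11, 12, 13, 15}
(Q △ R) ∪ (Q △ P) = {3, 4, 5, 6, 7, 8, 9, 10, 11, 12, 13, 15, 16, 18}
((Q △ R) ∪ (Q △ P))^c = {1, 2, 14, 17}
(Q △ R) ∪ ((Q △ R) ∪ (Q △ P))^c = {1, 2, 4, 5, 6, 8, 9, 10, 14, 15, 16, 17, 18}

{1, 2, 4, 5, 6, 8, 9, 10, 14, 15, 16, 17, 18}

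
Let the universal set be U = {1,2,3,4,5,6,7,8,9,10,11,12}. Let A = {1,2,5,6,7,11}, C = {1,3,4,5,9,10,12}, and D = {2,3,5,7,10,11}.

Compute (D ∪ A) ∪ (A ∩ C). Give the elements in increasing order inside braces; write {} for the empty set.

{1,2,3,5,6,7,10,11}

D ∪ A = {1,2,3,5,6,7,10,11}
A ∩ C = {1,5}
(D ∪ A) ∪ (A ∩ C) = {1,2,3,5,6,7,10,11}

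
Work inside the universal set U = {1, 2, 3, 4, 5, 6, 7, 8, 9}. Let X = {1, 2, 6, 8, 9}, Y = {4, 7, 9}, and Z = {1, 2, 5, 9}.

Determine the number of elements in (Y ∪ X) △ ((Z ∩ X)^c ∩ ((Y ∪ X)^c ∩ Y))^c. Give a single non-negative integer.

Y ∪ X = {1, 2, 4, 6, 7, 8, 9}
Z ∩ X = {1, 2, 9}
(Z ∩ X)^c = {3, 4, 5, 6, 7, 8}
(Y ∪ X)^c = {3, 5}
(Y ∪ X)^c ∩ Y = {}
(Z ∩ X)^c ∩ ((Y ∪ X)^c ∩ Y) = {}
((Z ∩ X)^c ∩ ((Y ∪ X)^c ∩ Y))^c = {1, 2, 3, 4, 5, 6, 7, 8, 9}
(Y ∪ X) △ ((Z ∩ X)^c ∩ ((Y ∪ X)^c ∩ Y))^c = {3, 5}
|(Y ∪ X) △ ((Z ∩ X)^c ∩ ((Y ∪ X)^c ∩ Y))^c| = 2

2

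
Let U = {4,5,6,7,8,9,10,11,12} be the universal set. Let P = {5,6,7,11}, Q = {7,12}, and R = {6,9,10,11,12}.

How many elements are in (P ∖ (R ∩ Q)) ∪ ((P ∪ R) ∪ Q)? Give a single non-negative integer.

7

R ∩ Q = {12}
P ∖ (R ∩ Q) = {5,6,7,11}
P ∪ R = {5,6,7,9,10,11,12}
(P ∪ R) ∪ Q = {5,6,7,9,10,11,12}
(P ∖ (R ∩ Q)) ∪ ((P ∪ R) ∪ Q) = {5,6,7,9,10,11,12}
|(P ∖ (R ∩ Q)) ∪ ((P ∪ R) ∪ Q)| = 7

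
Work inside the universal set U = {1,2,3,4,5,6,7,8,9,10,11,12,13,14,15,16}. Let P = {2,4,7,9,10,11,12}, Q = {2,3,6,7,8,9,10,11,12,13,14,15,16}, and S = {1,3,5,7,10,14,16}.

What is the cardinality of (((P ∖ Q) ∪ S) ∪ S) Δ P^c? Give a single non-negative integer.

P ∖ Q = {4}
(P ∖ Q) ∪ S = {1,3,4,5,7,10,14,16}
((P ∖ Q) ∪ S) ∪ S = {1,3,4,5,7,10,14,16}
P^c = {1,3,5,6,8,13,14,15,16}
(((P ∖ Q) ∪ S) ∪ S) Δ P^c = {4,6,7,8,10,13,15}
|(((P ∖ Q) ∪ S) ∪ S) Δ P^c| = 7

7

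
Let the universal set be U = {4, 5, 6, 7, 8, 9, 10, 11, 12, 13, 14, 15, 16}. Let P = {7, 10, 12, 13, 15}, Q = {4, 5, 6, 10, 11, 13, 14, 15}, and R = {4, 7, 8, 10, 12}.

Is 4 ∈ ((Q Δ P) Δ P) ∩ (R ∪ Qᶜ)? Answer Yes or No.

4 ∈ Q and 4 ∉ P, so 4 ∈ Q Δ P
4 ∈ (Q Δ P) and 4 ∉ P, so 4 ∈ (Q Δ P) Δ P
4 ∈ Q, so 4 ∉ Qᶜ
4 ∈ R and 4 ∉ Qᶜ, so 4 ∈ R ∪ Qᶜ
4 ∈ ((Q Δ P) Δ P) and 4 ∈ (R ∪ Qᶜ), so 4 ∈ ((Q Δ P) Δ P) ∩ (R ∪ Qᶜ)

Yes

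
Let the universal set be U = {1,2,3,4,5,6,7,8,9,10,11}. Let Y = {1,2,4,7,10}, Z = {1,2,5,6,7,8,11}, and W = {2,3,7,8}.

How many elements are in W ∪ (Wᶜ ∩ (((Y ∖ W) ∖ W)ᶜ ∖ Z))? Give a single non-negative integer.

Wᶜ = {1,4,5,6,9,10,11}
Y ∖ W = {1,4,10}
(Y ∖ W) ∖ W = {1,4,10}
((Y ∖ W) ∖ W)ᶜ = {2,3,5,6,7,8,9,11}
((Y ∖ W) ∖ W)ᶜ ∖ Z = {3,9}
Wᶜ ∩ (((Y ∖ W) ∖ W)ᶜ ∖ Z) = {9}
W ∪ (Wᶜ ∩ (((Y ∖ W) ∖ W)ᶜ ∖ Z)) = {2,3,7,8,9}
|W ∪ (Wᶜ ∩ (((Y ∖ W) ∖ W)ᶜ ∖ Z))| = 5

5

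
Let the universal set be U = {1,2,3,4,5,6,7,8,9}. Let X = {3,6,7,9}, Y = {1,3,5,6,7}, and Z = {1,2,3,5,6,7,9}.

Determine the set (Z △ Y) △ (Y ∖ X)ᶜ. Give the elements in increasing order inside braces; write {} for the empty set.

Z △ Y = {2,9}
Y ∖ X = {1,5}
(Y ∖ X)ᶜ = {2,3,4,6,7,8,9}
(Z △ Y) △ (Y ∖ X)ᶜ = {3,4,6,7,8}

{3,4,6,7,8}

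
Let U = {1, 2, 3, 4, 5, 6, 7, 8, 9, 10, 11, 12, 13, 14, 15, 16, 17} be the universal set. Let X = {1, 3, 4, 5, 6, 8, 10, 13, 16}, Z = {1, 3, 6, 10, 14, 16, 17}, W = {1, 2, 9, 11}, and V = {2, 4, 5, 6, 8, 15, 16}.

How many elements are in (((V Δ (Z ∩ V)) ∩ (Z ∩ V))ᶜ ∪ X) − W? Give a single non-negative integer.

13

Z ∩ V = {6, 16}
V Δ (Z ∩ V) = {2, 4, 5, 8, 15}
(V Δ (Z ∩ V)) ∩ (Z ∩ V) = {}
((V Δ (Z ∩ V)) ∩ (Z ∩ V))ᶜ = {1, 2, 3, 4, 5, 6, 7, 8, 9, 10, 11, 12, 13, 14, 15, 16, 17}
((V Δ (Z ∩ V)) ∩ (Z ∩ V))ᶜ ∪ X = {1, 2, 3, 4, 5, 6, 7, 8, 9, 10, 11, 12, 13, 14, 15, 16, 17}
(((V Δ (Z ∩ V)) ∩ (Z ∩ V))ᶜ ∪ X) − W = {3, 4, 5, 6, 7, 8, 10, 12, 13, 14, 15, 16, 17}
|(((V Δ (Z ∩ V)) ∩ (Z ∩ V))ᶜ ∪ X) − W| = 13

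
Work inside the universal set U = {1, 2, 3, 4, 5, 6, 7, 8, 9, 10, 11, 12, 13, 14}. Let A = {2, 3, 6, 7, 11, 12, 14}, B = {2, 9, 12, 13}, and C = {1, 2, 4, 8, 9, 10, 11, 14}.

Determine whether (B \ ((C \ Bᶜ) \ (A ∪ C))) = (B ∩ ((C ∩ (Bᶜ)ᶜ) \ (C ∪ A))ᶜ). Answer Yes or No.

Yes

Bᶜ = {1, 3, 4, 5, 6, 7, 8, 10, 11, 14}
C \ Bᶜ = {2, 9}
A ∪ C = {1, 2, 3, 4, 6, 7, 8, 9, 10, 11, 12, 14}
(C \ Bᶜ) \ (A ∪ C) = {}
B \ ((C \ Bᶜ) \ (A ∪ C)) = {2, 9, 12, 13}
(Bᶜ)ᶜ = {2, 9, 12, 13}
C ∩ (Bᶜ)ᶜ = {2, 9}
C ∪ A = {1, 2, 3, 4, 6, 7, 8, 9, 10, 11, 12, 14}
(C ∩ (Bᶜ)ᶜ) \ (C ∪ A) = {}
((C ∩ (Bᶜ)ᶜ) \ (C ∪ A))ᶜ = {1, 2, 3, 4, 5, 6, 7, 8, 9, 10, 11, 12, 13, 14}
B ∩ ((C ∩ (Bᶜ)ᶜ) \ (C ∪ A))ᶜ = {2, 9, 12, 13}
Both equal {2, 9, 12, 13}, so B \ ((C \ Bᶜ) \ (A ∪ C)) = B ∩ ((C ∩ (Bᶜ)ᶜ) \ (C ∪ A))ᶜ.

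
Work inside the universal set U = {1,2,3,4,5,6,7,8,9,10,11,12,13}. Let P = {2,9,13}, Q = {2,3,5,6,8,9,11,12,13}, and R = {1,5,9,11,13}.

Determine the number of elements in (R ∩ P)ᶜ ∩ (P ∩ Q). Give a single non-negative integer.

R ∩ P = {9,13}
(R ∩ P)ᶜ = {1,2,3,4,5,6,7,8,10,11,12}
P ∩ Q = {2,9,13}
(R ∩ P)ᶜ ∩ (P ∩ Q) = {2}
|(R ∩ P)ᶜ ∩ (P ∩ Q)| = 1

1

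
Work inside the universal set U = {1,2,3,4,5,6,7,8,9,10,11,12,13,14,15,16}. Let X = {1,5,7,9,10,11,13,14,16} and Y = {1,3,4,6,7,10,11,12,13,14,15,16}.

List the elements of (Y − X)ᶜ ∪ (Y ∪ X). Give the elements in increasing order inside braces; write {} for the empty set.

{1,2,3,4,5,6,7,8,9,10,11,12,13,14,15,16}

Y − X = {3,4,6,12,15}
(Y − X)ᶜ = {1,2,5,7,8,9,10,11,13,14,16}
Y ∪ X = {1,3,4,5,6,7,9,10,11,12,13,14,15,16}
(Y − X)ᶜ ∪ (Y ∪ X) = {1,2,3,4,5,6,7,8,9,10,11,12,13,14,15,16}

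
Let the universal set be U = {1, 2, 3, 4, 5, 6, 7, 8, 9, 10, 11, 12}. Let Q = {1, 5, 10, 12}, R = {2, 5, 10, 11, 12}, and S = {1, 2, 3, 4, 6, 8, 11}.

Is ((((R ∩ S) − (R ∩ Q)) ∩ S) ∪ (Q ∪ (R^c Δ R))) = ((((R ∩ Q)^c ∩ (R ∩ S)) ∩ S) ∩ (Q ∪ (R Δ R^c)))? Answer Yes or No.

No

R ∩ S = {2, 11}
R ∩ Q = {5, 10, 12}
(R ∩ S) − (R ∩ Q) = {2, 11}
((R ∩ S) − (R ∩ Q)) ∩ S = {2, 11}
R^c = {1, 3, 4, 6, 7, 8, 9}
R^c Δ R = {1, 2, 3, 4, 5, 6, 7, 8, 9, 10, 11, 12}
Q ∪ (R^c Δ R) = {1, 2, 3, 4, 5, 6, 7, 8, 9, 10, 11, 12}
(((R ∩ S) − (R ∩ Q)) ∩ S) ∪ (Q ∪ (R^c Δ R)) = {1, 2, 3, 4, 5, 6, 7, 8, 9, 10, 11, 12}
(R ∩ Q)^c = {1, 2, 3, 4, 6, 7, 8, 9, 11}
(R ∩ Q)^c ∩ (R ∩ S) = {2, 11}
((R ∩ Q)^c ∩ (R ∩ S)) ∩ S = {2, 11}
R Δ R^c = {1, 2, 3, 4, 5, 6, 7, 8, 9, 10, 11, 12}
Q ∪ (R Δ R^c) = {1, 2, 3, 4, 5, 6, 7, 8, 9, 10, 11, 12}
(((R ∩ Q)^c ∩ (R ∩ S)) ∩ S) ∩ (Q ∪ (R Δ R^c)) = {2, 11}
1 ∈ (((R ∩ S) − (R ∩ Q)) ∩ S) ∪ (Q ∪ (R^c Δ R)) but 1 ∉ (((R ∩ Q)^c ∩ (R ∩ S)) ∩ S) ∩ (Q ∪ (R Δ R^c)), so they differ.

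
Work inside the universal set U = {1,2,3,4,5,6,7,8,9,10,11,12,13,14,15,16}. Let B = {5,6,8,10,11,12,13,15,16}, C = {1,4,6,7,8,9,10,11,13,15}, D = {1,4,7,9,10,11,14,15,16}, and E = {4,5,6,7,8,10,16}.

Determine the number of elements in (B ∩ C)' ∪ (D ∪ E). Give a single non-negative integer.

15

B ∩ C = {6,8,10,11,13,15}
(B ∩ C)' = {1,2,3,4,5,7,9,12,14,16}
D ∪ E = {1,4,5,6,7,8,9,10,11,14,15,16}
(B ∩ C)' ∪ (D ∪ E) = {1,2,3,4,5,6,7,8,9,10,11,12,14,15,16}
|(B ∩ C)' ∪ (D ∪ E)| = 15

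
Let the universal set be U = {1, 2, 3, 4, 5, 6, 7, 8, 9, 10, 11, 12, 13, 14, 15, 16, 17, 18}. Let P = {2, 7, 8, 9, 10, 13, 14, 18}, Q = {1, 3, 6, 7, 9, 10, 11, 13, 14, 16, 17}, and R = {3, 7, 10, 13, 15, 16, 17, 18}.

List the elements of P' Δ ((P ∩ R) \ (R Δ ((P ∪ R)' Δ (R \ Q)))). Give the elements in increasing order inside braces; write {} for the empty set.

{1, 3, 4, 5, 6, 11, 12, 15, 16, 17, 18}

P' = {1, 3, 4, 5, 6, 11, 12, 15, 16, 17}
P ∩ R = {7, 10, 13, 18}
P ∪ R = {2, 3, 7, 8, 9, 10, 13, 14, 15, 16, 17, 18}
(P ∪ R)' = {1, 4, 5, 6, 11, 12}
R \ Q = {15, 18}
(P ∪ R)' Δ (R \ Q) = {1, 4, 5, 6, 11, 12, 15, 18}
R Δ ((P ∪ R)' Δ (R \ Q)) = {1, 3, 4, 5, 6, 7, 10, 11, 12, 13, 16, 17}
(P ∩ R) \ (R Δ ((P ∪ R)' Δ (R \ Q))) = {18}
P' Δ ((P ∩ R) \ (R Δ ((P ∪ R)' Δ (R \ Q)))) = {1, 3, 4, 5, 6, 11, 12, 15, 16, 17, 18}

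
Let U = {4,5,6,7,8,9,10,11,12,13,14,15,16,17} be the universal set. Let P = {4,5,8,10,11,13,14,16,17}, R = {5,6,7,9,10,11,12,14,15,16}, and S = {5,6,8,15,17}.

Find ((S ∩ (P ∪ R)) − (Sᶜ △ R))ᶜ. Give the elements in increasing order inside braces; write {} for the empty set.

P ∪ R = {4,5,6,7,8,9,10,11,12,13,14,15,16,17}
S ∩ (P ∪ R) = {5,6,8,15,17}
Sᶜ = {4,7,9,10,11,12,13,14,16}
Sᶜ △ R = {4,5,6,13,15}
(S ∩ (P ∪ R)) − (Sᶜ △ R) = {8,17}
((S ∩ (P ∪ R)) − (Sᶜ △ R))ᶜ = {4,5,6,7,9,10,11,12,13,14,15,16}

{4,5,6,7,9,10,11,12,13,14,15,16}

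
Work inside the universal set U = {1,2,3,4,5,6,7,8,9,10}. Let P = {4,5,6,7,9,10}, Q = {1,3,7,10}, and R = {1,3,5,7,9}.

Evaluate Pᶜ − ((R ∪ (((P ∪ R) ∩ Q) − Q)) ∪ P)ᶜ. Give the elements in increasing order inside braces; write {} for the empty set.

Pᶜ = {1,2,3,8}
P ∪ R = {1,3,4,5,6,7,9,10}
(P ∪ R) ∩ Q = {1,3,7,10}
((P ∪ R) ∩ Q) − Q = {}
R ∪ (((P ∪ R) ∩ Q) − Q) = {1,3,5,7,9}
(R ∪ (((P ∪ R) ∩ Q) − Q)) ∪ P = {1,3,4,5,6,7,9,10}
((R ∪ (((P ∪ R) ∩ Q) − Q)) ∪ P)ᶜ = {2,8}
Pᶜ − ((R ∪ (((P ∪ R) ∩ Q) − Q)) ∪ P)ᶜ = {1,3}

{1,3}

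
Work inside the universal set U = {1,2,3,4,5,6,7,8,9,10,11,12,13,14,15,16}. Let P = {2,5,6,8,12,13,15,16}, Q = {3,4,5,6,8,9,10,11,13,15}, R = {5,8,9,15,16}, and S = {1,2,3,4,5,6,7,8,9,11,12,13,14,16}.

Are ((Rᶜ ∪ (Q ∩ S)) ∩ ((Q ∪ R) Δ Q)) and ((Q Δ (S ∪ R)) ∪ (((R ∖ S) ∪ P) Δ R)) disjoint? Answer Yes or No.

Rᶜ = {1,2,3,4,6,7,10,11,12,13,14}
Q ∩ S = {3,4,5,6,8,9,11,13}
Rᶜ ∪ (Q ∩ S) = {1,2,3,4,5,6,7,8,9,10,11,12,13,14}
Q ∪ R = {3,4,5,6,8,9,10,11,13,15,16}
(Q ∪ R) Δ Q = {16}
(Rᶜ ∪ (Q ∩ S)) ∩ ((Q ∪ R) Δ Q) = {}
S ∪ R = {1,2,3,4,5,6,7,8,9,11,12,13,14,15,16}
Q Δ (S ∪ R) = {1,2,7,10,12,14,16}
R ∖ S = {15}
(R ∖ S) ∪ P = {2,5,6,8,12,13,15,16}
((R ∖ S) ∪ P) Δ R = {2,6,9,12,13}
(Q Δ (S ∪ R)) ∪ (((R ∖ S) ∪ P) Δ R) = {1,2,6,7,9,10,12,13,14,16}
{} and {1,2,6,7,9,10,12,13,14,16} share no elements.

Yes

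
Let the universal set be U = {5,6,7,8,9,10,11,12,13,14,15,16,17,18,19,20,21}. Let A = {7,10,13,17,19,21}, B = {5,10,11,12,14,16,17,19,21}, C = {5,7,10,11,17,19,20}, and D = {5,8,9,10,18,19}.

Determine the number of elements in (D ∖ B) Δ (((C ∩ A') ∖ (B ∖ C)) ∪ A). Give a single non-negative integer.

12

D ∖ B = {8,9,18}
A' = {5,6,8,9,11,12,14,15,16,18,20}
C ∩ A' = {5,11,20}
B ∖ C = {12,14,16,21}
(C ∩ A') ∖ (B ∖ C) = {5,11,20}
((C ∩ A') ∖ (B ∖ C)) ∪ A = {5,7,10,11,13,17,19,20,21}
(D ∖ B) Δ (((C ∩ A') ∖ (B ∖ C)) ∪ A) = {5,7,8,9,10,11,13,17,18,19,20,21}
|(D ∖ B) Δ (((C ∩ A') ∖ (B ∖ C)) ∪ A)| = 12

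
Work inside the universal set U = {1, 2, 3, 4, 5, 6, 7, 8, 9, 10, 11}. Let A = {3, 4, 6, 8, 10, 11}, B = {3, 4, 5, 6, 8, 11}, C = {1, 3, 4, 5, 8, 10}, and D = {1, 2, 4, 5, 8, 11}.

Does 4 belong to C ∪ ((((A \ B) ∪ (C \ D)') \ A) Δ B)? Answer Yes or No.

4 ∈ A and 4 ∈ B, so 4 ∉ A \ B
4 ∈ C and 4 ∈ D, so 4 ∉ C \ D
4 ∈ (C \ D)' since 4 ∉ (C \ D)
4 ∉ (A \ B) and 4 ∈ (C \ D)', so 4 ∈ (A \ B) ∪ (C \ D)'
4 ∈ ((A \ B) ∪ (C \ D)') and 4 ∈ A, so 4 ∉ ((A \ B) ∪ (C \ D)') \ A
4 ∉ (((A \ B) ∪ (C \ D)') \ A) and 4 ∈ B, so 4 ∈ (((A \ B) ∪ (C \ D)') \ A) Δ B
4 ∈ C and 4 ∈ ((((A \ B) ∪ (C \ D)') \ A) Δ B), so 4 ∈ C ∪ ((((A \ B) ∪ (C \ D)') \ A) Δ B)

Yes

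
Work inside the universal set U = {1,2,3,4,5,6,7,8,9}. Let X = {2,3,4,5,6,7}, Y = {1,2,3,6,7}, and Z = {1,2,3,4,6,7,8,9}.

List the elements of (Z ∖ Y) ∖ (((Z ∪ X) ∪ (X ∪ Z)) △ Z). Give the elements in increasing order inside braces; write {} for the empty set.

Z ∖ Y = {4,8,9}
Z ∪ X = {1,2,3,4,5,6,7,8,9}
X ∪ Z = {1,2,3,4,5,6,7,8,9}
(Z ∪ X) ∪ (X ∪ Z) = {1,2,3,4,5,6,7,8,9}
((Z ∪ X) ∪ (X ∪ Z)) △ Z = {5}
(Z ∖ Y) ∖ (((Z ∪ X) ∪ (X ∪ Z)) △ Z) = {4,8,9}

{4,8,9}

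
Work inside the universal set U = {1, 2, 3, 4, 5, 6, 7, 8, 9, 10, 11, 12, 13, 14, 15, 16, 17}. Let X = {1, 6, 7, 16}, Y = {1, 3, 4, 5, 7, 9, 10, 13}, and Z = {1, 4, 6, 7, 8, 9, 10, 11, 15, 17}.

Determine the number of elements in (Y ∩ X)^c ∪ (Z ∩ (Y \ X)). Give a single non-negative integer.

15

Y ∩ X = {1, 7}
(Y ∩ X)^c = {2, 3, 4, 5, 6, 8, 9, 10, 11, 12, 13, 14, 15, 16, 17}
Y \ X = {3, 4, 5, 9, 10, 13}
Z ∩ (Y \ X) = {4, 9, 10}
(Y ∩ X)^c ∪ (Z ∩ (Y \ X)) = {2, 3, 4, 5, 6, 8, 9, 10, 11, 12, 13, 14, 15, 16, 17}
|(Y ∩ X)^c ∪ (Z ∩ (Y \ X))| = 15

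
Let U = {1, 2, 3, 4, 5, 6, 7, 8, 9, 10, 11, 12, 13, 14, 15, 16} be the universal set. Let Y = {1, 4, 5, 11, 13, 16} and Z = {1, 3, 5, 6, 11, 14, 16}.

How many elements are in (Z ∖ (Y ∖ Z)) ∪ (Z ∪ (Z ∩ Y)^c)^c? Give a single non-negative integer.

Y ∖ Z = {4, 13}
Z ∖ (Y ∖ Z) = {1, 3, 5, 6, 11, 14, 16}
Z ∩ Y = {1, 5, 11, 16}
(Z ∩ Y)^c = {2, 3, 4, 6, 7, 8, 9, 10, 12, 13, 14, 15}
Z ∪ (Z ∩ Y)^c = {1, 2, 3, 4, 5, 6, 7, 8, 9, 10, 11, 12, 13, 14, 15, 16}
(Z ∪ (Z ∩ Y)^c)^c = {}
(Z ∖ (Y ∖ Z)) ∪ (Z ∪ (Z ∩ Y)^c)^c = {1, 3, 5, 6, 11, 14, 16}
|(Z ∖ (Y ∖ Z)) ∪ (Z ∪ (Z ∩ Y)^c)^c| = 7

7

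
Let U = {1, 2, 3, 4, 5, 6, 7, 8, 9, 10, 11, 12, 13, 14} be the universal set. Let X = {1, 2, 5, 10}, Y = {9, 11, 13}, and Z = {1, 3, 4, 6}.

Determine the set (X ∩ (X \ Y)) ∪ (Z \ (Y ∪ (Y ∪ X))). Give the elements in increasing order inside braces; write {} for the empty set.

X \ Y = {1, 2, 5, 10}
X ∩ (X \ Y) = {1, 2, 5, 10}
Y ∪ X = {1, 2, 5, 9, 10, 11, 13}
Y ∪ (Y ∪ X) = {1, 2, 5, 9, 10, 11, 13}
Z \ (Y ∪ (Y ∪ X)) = {3, 4, 6}
(X ∩ (X \ Y)) ∪ (Z \ (Y ∪ (Y ∪ X))) = {1, 2, 3, 4, 5, 6, 10}

{1, 2, 3, 4, 5, 6, 10}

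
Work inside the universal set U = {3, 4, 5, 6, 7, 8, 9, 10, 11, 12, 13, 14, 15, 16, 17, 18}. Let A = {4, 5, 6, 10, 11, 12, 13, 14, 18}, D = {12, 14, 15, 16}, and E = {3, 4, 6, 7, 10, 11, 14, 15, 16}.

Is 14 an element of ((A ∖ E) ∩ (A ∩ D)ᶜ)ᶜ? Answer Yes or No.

14 ∈ A and 14 ∈ E, so 14 ∉ A ∖ E
14 ∈ A and 14 ∈ D, so 14 ∈ A ∩ D
14 ∉ (A ∩ D)ᶜ since 14 ∈ (A ∩ D)
14 ∉ (A ∖ E) and 14 ∉ (A ∩ D)ᶜ, so 14 ∉ (A ∖ E) ∩ (A ∩ D)ᶜ
14 ∈ ((A ∖ E) ∩ (A ∩ D)ᶜ)ᶜ since 14 ∉ ((A ∖ E) ∩ (A ∩ D)ᶜ)

Yes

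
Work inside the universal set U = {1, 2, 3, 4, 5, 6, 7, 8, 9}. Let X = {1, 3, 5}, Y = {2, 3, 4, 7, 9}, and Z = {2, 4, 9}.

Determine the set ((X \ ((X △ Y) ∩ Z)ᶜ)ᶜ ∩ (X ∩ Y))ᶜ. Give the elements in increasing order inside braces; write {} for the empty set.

{1, 2, 4, 5, 6, 7, 8, 9}

X △ Y = {1, 2, 4, 5, 7, 9}
(X △ Y) ∩ Z = {2, 4, 9}
((X △ Y) ∩ Z)ᶜ = {1, 3, 5, 6, 7, 8}
X \ ((X △ Y) ∩ Z)ᶜ = {}
(X \ ((X △ Y) ∩ Z)ᶜ)ᶜ = {1, 2, 3, 4, 5, 6, 7, 8, 9}
X ∩ Y = {3}
(X \ ((X △ Y) ∩ Z)ᶜ)ᶜ ∩ (X ∩ Y) = {3}
((X \ ((X △ Y) ∩ Z)ᶜ)ᶜ ∩ (X ∩ Y))ᶜ = {1, 2, 4, 5, 6, 7, 8, 9}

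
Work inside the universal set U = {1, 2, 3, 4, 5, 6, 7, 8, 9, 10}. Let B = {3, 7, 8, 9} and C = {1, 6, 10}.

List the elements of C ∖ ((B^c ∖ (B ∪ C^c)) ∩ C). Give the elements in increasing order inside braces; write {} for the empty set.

B^c = {1, 2, 4, 5, 6, 10}
C^c = {2, 3, 4, 5, 7, 8, 9}
B ∪ C^c = {2, 3, 4, 5, 7, 8, 9}
B^c ∖ (B ∪ C^c) = {1, 6, 10}
(B^c ∖ (B ∪ C^c)) ∩ C = {1, 6, 10}
C ∖ ((B^c ∖ (B ∪ C^c)) ∩ C) = {}

{}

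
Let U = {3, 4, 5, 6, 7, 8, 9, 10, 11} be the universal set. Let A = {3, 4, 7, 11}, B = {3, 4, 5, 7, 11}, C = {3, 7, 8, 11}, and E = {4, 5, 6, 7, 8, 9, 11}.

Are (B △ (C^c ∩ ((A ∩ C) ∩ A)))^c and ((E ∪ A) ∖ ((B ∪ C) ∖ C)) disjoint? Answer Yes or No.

C^c = {4, 5, 6, 9, 10}
A ∩ C = {3, 7, 11}
(A ∩ C) ∩ A = {3, 7, 11}
C^c ∩ ((A ∩ C) ∩ A) = {}
B △ (C^c ∩ ((A ∩ C) ∩ A)) = {3, 4, 5, 7, 11}
(B △ (C^c ∩ ((A ∩ C) ∩ A)))^c = {6, 8, 9, 10}
E ∪ A = {3, 4, 5, 6, 7, 8, 9, 11}
B ∪ C = {3, 4, 5, 7, 8, 11}
(B ∪ C) ∖ C = {4, 5}
(E ∪ A) ∖ ((B ∪ C) ∖ C) = {3, 6, 7, 8, 9, 11}
6 lies in both, so they are not disjoint.

No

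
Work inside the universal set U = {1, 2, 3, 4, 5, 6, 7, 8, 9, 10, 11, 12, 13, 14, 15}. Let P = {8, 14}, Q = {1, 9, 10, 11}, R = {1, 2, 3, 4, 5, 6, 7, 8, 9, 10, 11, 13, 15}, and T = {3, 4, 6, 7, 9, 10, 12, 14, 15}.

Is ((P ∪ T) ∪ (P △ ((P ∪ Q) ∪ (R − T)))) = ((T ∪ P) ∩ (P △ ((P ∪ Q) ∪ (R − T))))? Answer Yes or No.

P ∪ T = {3, 4, 6, 7, 8, 9, 10, 12, 14, 15}
P ∪ Q = {1, 8, 9, 10, 11, 14}
R − T = {1, 2, 5, 8, 11, 13}
(P ∪ Q) ∪ (R − T) = {1, 2, 5, 8, 9, 10, 11, 13, 14}
P △ ((P ∪ Q) ∪ (R − T)) = {1, 2, 5, 9, 10, 11, 13}
(P ∪ T) ∪ (P △ ((P ∪ Q) ∪ (R − T))) = {1, 2, 3, 4, 5, 6, 7, 8, 9, 10, 11, 12, 13, 14, 15}
T ∪ P = {3, 4, 6, 7, 8, 9, 10, 12, 14, 15}
(T ∪ P) ∩ (P △ ((P ∪ Q) ∪ (R − T))) = {9, 10}
1 ∈ (P ∪ T) ∪ (P △ ((P ∪ Q) ∪ (R − T))) but 1 ∉ (T ∪ P) ∩ (P △ ((P ∪ Q) ∪ (R − T))), so they differ.

No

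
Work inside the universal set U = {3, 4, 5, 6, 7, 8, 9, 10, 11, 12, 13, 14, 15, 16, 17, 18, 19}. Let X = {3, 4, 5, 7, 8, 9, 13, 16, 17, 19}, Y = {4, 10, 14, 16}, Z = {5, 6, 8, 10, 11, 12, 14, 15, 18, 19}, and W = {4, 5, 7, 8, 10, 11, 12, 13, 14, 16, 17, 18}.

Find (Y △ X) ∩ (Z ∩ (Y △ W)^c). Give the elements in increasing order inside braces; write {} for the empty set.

Y △ X = {3, 5, 7, 8, 9, 10, 13, 14, 17, 19}
Y △ W = {5, 7, 8, 11, 12, 13, 17, 18}
(Y △ W)^c = {3, 4, 6, 9, 10, 14, 15, 16, 19}
Z ∩ (Y △ W)^c = {6, 10, 14, 15, 19}
(Y △ X) ∩ (Z ∩ (Y △ W)^c) = {10, 14, 19}

{10, 14, 19}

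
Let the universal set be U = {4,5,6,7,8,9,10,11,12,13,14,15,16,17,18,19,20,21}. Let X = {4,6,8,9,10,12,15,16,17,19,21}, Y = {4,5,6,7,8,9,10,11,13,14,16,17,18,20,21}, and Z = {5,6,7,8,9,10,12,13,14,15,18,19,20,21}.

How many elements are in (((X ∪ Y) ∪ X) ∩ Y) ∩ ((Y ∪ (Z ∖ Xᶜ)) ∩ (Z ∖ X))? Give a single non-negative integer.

X ∪ Y = {4,5,6,7,8,9,10,11,12,13,14,15,16,17,18,19,20,21}
(X ∪ Y) ∪ X = {4,5,6,7,8,9,10,11,12,13,14,15,16,17,18,19,20,21}
((X ∪ Y) ∪ X) ∩ Y = {4,5,6,7,8,9,10,11,13,14,16,17,18,20,21}
Xᶜ = {5,7,11,13,14,18,20}
Z ∖ Xᶜ = {6,8,9,10,12,15,19,21}
Y ∪ (Z ∖ Xᶜ) = {4,5,6,7,8,9,10,11,12,13,14,15,16,17,18,19,20,21}
Z ∖ X = {5,7,13,14,18,20}
(Y ∪ (Z ∖ Xᶜ)) ∩ (Z ∖ X) = {5,7,13,14,18,20}
(((X ∪ Y) ∪ X) ∩ Y) ∩ ((Y ∪ (Z ∖ Xᶜ)) ∩ (Z ∖ X)) = {5,7,13,14,18,20}
|(((X ∪ Y) ∪ X) ∩ Y) ∩ ((Y ∪ (Z ∖ Xᶜ)) ∩ (Z ∖ X))| = 6

6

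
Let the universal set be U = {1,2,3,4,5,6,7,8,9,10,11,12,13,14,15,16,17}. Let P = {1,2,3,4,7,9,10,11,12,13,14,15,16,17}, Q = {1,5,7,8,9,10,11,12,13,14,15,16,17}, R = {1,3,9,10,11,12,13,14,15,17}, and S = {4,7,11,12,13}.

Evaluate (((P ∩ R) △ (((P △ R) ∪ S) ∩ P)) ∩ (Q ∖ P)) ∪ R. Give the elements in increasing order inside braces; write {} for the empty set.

P ∩ R = {1,3,9,10,11,12,13,14,15,17}
P △ R = {2,4,7,16}
(P △ R) ∪ S = {2,4,7,11,12,13,16}
((P △ R) ∪ S) ∩ P = {2,4,7,11,12,13,16}
(P ∩ R) △ (((P △ R) ∪ S) ∩ P) = {1,2,3,4,7,9,10,14,15,16,17}
Q ∖ P = {5,8}
((P ∩ R) △ (((P △ R) ∪ S) ∩ P)) ∩ (Q ∖ P) = {}
(((P ∩ R) △ (((P △ R) ∪ S) ∩ P)) ∩ (Q ∖ P)) ∪ R = {1,3,9,10,11,12,13,14,15,17}

{1,3,9,10,11,12,13,14,15,17}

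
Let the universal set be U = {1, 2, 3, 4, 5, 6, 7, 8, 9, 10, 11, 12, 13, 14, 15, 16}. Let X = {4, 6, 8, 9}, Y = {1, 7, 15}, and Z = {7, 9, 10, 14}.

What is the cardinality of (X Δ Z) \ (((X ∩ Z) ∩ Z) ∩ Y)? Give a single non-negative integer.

6

X Δ Z = {4, 6, 7, 8, 10, 14}
X ∩ Z = {9}
(X ∩ Z) ∩ Z = {9}
((X ∩ Z) ∩ Z) ∩ Y = {}
(X Δ Z) \ (((X ∩ Z) ∩ Z) ∩ Y) = {4, 6, 7, 8, 10, 14}
|(X Δ Z) \ (((X ∩ Z) ∩ Z) ∩ Y)| = 6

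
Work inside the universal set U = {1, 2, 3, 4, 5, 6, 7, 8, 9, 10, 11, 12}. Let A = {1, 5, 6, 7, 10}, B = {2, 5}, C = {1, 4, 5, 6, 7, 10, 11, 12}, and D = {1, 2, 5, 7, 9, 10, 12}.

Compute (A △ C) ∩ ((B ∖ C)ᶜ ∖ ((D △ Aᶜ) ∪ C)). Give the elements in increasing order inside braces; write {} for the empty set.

{}

A △ C = {4, 11, 12}
B ∖ C = {2}
(B ∖ C)ᶜ = {1, 3, 4, 5, 6, 7, 8, 9, 10, 11, 12}
Aᶜ = {2, 3, 4, 8, 9, 11, 12}
D △ Aᶜ = {1, 3, 4, 5, 7, 8, 10, 11}
(D △ Aᶜ) ∪ C = {1, 3, 4, 5, 6, 7, 8, 10, 11, 12}
(B ∖ C)ᶜ ∖ ((D △ Aᶜ) ∪ C) = {9}
(A △ C) ∩ ((B ∖ C)ᶜ ∖ ((D △ Aᶜ) ∪ C)) = {}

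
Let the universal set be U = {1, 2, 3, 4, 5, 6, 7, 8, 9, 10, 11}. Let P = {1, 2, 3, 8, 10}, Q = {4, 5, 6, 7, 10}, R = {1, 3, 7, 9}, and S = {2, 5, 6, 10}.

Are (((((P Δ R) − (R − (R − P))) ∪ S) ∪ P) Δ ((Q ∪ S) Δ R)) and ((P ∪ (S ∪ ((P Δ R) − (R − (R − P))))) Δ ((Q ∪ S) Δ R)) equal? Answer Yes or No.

Yes

P Δ R = {2, 7, 8, 9, 10}
R − P = {7, 9}
R − (R − P) = {1, 3}
(P Δ R) − (R − (R − P)) = {2, 7, 8, 9, 10}
((P Δ R) − (R − (R − P))) ∪ S = {2, 5, 6, 7, 8, 9, 10}
(((P Δ R) − (R − (R − P))) ∪ S) ∪ P = {1, 2, 3, 5, 6, 7, 8, 9, 10}
Q ∪ S = {2, 4, 5, 6, 7, 10}
(Q ∪ S) Δ R = {1, 2, 3, 4, 5, 6, 9, 10}
((((P Δ R) − (R − (R − P))) ∪ S) ∪ P) Δ ((Q ∪ S) Δ R) = {4, 7, 8}
S ∪ ((P Δ R) − (R − (R − P))) = {2, 5, 6, 7, 8, 9, 10}
P ∪ (S ∪ ((P Δ R) − (R − (R − P)))) = {1, 2, 3, 5, 6, 7, 8, 9, 10}
(P ∪ (S ∪ ((P Δ R) − (R − (R − P))))) Δ ((Q ∪ S) Δ R) = {4, 7, 8}
Both equal {4, 7, 8}, so ((((P Δ R) − (R − (R − P))) ∪ S) ∪ P) Δ ((Q ∪ S) Δ R) = (P ∪ (S ∪ ((P Δ R) − (R − (R − P))))) Δ ((Q ∪ S) Δ R).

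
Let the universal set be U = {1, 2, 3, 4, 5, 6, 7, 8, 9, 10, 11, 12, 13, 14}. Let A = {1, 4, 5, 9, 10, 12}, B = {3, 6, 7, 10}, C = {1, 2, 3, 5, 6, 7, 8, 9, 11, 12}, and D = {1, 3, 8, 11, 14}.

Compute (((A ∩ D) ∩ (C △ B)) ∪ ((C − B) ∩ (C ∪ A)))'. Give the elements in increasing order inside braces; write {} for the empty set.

A ∩ D = {1}
C △ B = {1, 2, 5, 8, 9, 10, 11, 12}
(A ∩ D) ∩ (C △ B) = {1}
C − B = {1, 2, 5, 8, 9, 11, 12}
C ∪ A = {1, 2, 3, 4, 5, 6, 7, 8, 9, 10, 11, 12}
(C − B) ∩ (C ∪ A) = {1, 2, 5, 8, 9, 11, 12}
((A ∩ D) ∩ (C △ B)) ∪ ((C − B) ∩ (C ∪ A)) = {1, 2, 5, 8, 9, 11, 12}
(((A ∩ D) ∩ (C △ B)) ∪ ((C − B) ∩ (C ∪ A)))' = {3, 4, 6, 7, 10, 13, 14}

{3, 4, 6, 7, 10, 13, 14}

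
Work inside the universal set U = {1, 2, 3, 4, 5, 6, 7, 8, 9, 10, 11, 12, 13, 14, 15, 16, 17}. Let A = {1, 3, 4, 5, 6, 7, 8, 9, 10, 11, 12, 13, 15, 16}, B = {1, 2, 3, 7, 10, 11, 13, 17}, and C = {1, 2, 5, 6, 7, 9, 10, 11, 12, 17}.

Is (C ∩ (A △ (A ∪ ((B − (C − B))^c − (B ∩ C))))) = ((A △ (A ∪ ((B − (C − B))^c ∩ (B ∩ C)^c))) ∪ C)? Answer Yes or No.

C − B = {5, 6, 9, 12}
B − (C − B) = {1, 2, 3, 7, 10, 11, 13, 17}
(B − (C − B))^c = {4, 5, 6, 8, 9, 12, 14, 15, 16}
B ∩ C = {1, 2, 7, 10, 11, 17}
(B − (C − B))^c − (B ∩ C) = {4, 5, 6, 8, 9, 12, 14, 15, 16}
A ∪ ((B − (C − B))^c − (B ∩ C)) = {1, 3, 4, 5, 6, 7, 8, 9, 10, 11, 12, 13, 14, 15, 16}
A △ (A ∪ ((B − (C − B))^c − (B ∩ C))) = {14}
C ∩ (A △ (A ∪ ((B − (C − B))^c − (B ∩ C)))) = {}
(B ∩ C)^c = {3, 4, 5, 6, 8, 9, 12, 13, 14, 15, 16}
(B − (C − B))^c ∩ (B ∩ C)^c = {4, 5, 6, 8, 9, 12, 14, 15, 16}
A ∪ ((B − (C − B))^c ∩ (B ∩ C)^c) = {1, 3, 4, 5, 6, 7, 8, 9, 10, 11, 12, 13, 14, 15, 16}
A △ (A ∪ ((B − (C − B))^c ∩ (B ∩ C)^c)) = {14}
(A △ (A ∪ ((B − (C − B))^c ∩ (B ∩ C)^c))) ∪ C = {1, 2, 5, 6, 7, 9, 10, 11, 12, 14, 17}
1 ∈ (A △ (A ∪ ((B − (C − B))^c ∩ (B ∩ C)^c))) ∪ C but 1 ∉ C ∩ (A △ (A ∪ ((B − (C − B))^c − (B ∩ C)))), so they differ.

No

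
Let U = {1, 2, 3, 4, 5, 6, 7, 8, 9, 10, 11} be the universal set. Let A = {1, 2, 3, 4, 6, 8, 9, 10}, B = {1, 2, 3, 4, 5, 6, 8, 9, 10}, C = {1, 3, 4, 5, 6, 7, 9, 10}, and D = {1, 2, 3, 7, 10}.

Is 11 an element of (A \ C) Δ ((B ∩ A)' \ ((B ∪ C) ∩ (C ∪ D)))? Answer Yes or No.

11 ∉ A and 11 ∉ C, so 11 ∉ A \ C
11 ∉ B and 11 ∉ A, so 11 ∉ B ∩ A
11 ∈ (B ∩ A)' since 11 ∉ (B ∩ A)
11 ∉ B and 11 ∉ C, so 11 ∉ B ∪ C
11 ∉ C and 11 ∉ D, so 11 ∉ C ∪ D
11 ∉ (B ∪ C) and 11 ∉ (C ∪ D), so 11 ∉ (B ∪ C) ∩ (C ∪ D)
11 ∈ (B ∩ A)' and 11 ∉ ((B ∪ C) ∩ (C ∪ D)), so 11 ∈ (B ∩ A)' \ ((B ∪ C) ∩ (C ∪ D))
11 ∉ (A \ C) and 11 ∈ ((B ∩ A)' \ ((B ∪ C) ∩ (C ∪ D))), so 11 ∈ (A \ C) Δ ((B ∩ A)' \ ((B ∪ C) ∩ (C ∪ D)))

Yes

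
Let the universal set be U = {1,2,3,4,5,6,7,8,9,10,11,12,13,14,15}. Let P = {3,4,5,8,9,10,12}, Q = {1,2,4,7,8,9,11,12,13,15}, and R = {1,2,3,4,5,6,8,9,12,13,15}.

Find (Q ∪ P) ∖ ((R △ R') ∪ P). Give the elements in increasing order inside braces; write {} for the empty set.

Q ∪ P = {1,2,3,4,5,7,8,9,10,11,12,13,15}
R' = {7,10,11,14}
R △ R' = {1,2,3,4,5,6,7,8,9,10,11,12,13,14,15}
(R △ R') ∪ P = {1,2,3,4,5,6,7,8,9,10,11,12,13,14,15}
(Q ∪ P) ∖ ((R △ R') ∪ P) = {}

{}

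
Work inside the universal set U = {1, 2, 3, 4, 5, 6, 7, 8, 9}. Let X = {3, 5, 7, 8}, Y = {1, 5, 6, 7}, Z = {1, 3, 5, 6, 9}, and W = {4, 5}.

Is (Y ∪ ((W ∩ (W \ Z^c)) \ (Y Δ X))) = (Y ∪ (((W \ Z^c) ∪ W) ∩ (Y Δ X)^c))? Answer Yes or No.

Z^c = {2, 4, 7, 8}
W \ Z^c = {5}
W ∩ (W \ Z^c) = {5}
Y Δ X = {1, 3, 6, 8}
(W ∩ (W \ Z^c)) \ (Y Δ X) = {5}
Y ∪ ((W ∩ (W \ Z^c)) \ (Y Δ X)) = {1, 5, 6, 7}
(W \ Z^c) ∪ W = {4, 5}
(Y Δ X)^c = {2, 4, 5, 7, 9}
((W \ Z^c) ∪ W) ∩ (Y Δ X)^c = {4, 5}
Y ∪ (((W \ Z^c) ∪ W) ∩ (Y Δ X)^c) = {1, 4, 5, 6, 7}
4 ∈ Y ∪ (((W \ Z^c) ∪ W) ∩ (Y Δ X)^c) but 4 ∉ Y ∪ ((W ∩ (W \ Z^c)) \ (Y Δ X)), so they differ.

No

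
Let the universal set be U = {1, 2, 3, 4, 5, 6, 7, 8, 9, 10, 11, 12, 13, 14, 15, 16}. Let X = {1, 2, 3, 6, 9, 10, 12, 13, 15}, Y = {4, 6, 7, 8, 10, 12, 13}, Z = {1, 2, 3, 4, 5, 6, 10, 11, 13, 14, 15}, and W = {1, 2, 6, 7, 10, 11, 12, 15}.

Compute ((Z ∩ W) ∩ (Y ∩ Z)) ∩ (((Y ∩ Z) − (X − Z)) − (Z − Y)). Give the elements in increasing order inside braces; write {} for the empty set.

Z ∩ W = {1, 2, 6, 10, 11, 15}
Y ∩ Z = {4, 6, 10, 13}
(Z ∩ W) ∩ (Y ∩ Z) = {6, 10}
X − Z = {9, 12}
(Y ∩ Z) − (X − Z) = {4, 6, 10, 13}
Z − Y = {1, 2, 3, 5, 11, 14, 15}
((Y ∩ Z) − (X − Z)) − (Z − Y) = {4, 6, 10, 13}
((Z ∩ W) ∩ (Y ∩ Z)) ∩ (((Y ∩ Z) − (X − Z)) − (Z − Y)) = {6, 10}

{6, 10}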